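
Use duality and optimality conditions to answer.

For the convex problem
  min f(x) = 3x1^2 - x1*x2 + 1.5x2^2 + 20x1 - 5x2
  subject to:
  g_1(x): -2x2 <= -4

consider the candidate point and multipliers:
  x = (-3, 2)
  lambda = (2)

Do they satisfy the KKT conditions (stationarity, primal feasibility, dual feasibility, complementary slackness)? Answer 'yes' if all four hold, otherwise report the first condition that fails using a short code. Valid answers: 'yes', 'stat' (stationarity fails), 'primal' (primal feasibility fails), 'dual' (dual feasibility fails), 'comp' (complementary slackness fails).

Gradient of f: grad f(x) = Q x + c = (0, 4)
Constraint values g_i(x) = a_i^T x - b_i:
  g_1((-3, 2)) = 0
Stationarity residual: grad f(x) + sum_i lambda_i a_i = (0, 0)
  -> stationarity OK
Primal feasibility (all g_i <= 0): OK
Dual feasibility (all lambda_i >= 0): OK
Complementary slackness (lambda_i * g_i(x) = 0 for all i): OK

Verdict: yes, KKT holds.

yes


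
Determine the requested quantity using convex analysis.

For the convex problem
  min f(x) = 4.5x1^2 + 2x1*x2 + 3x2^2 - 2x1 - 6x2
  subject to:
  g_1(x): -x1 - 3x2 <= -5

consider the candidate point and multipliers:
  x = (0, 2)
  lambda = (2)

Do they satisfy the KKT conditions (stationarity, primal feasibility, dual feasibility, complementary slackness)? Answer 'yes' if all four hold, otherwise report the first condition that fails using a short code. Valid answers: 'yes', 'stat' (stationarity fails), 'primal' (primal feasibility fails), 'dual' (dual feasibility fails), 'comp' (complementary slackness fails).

Gradient of f: grad f(x) = Q x + c = (2, 6)
Constraint values g_i(x) = a_i^T x - b_i:
  g_1((0, 2)) = -1
Stationarity residual: grad f(x) + sum_i lambda_i a_i = (0, 0)
  -> stationarity OK
Primal feasibility (all g_i <= 0): OK
Dual feasibility (all lambda_i >= 0): OK
Complementary slackness (lambda_i * g_i(x) = 0 for all i): FAILS

Verdict: the first failing condition is complementary_slackness -> comp.

comp


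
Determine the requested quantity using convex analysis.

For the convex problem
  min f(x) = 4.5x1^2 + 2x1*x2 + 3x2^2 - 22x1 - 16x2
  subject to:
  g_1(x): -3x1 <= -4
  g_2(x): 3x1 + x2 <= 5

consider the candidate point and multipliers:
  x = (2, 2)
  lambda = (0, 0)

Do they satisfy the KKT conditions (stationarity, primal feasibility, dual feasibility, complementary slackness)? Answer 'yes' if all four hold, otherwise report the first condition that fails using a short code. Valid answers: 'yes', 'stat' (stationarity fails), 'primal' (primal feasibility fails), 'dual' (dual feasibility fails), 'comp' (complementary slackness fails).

Gradient of f: grad f(x) = Q x + c = (0, 0)
Constraint values g_i(x) = a_i^T x - b_i:
  g_1((2, 2)) = -2
  g_2((2, 2)) = 3
Stationarity residual: grad f(x) + sum_i lambda_i a_i = (0, 0)
  -> stationarity OK
Primal feasibility (all g_i <= 0): FAILS
Dual feasibility (all lambda_i >= 0): OK
Complementary slackness (lambda_i * g_i(x) = 0 for all i): OK

Verdict: the first failing condition is primal_feasibility -> primal.

primal


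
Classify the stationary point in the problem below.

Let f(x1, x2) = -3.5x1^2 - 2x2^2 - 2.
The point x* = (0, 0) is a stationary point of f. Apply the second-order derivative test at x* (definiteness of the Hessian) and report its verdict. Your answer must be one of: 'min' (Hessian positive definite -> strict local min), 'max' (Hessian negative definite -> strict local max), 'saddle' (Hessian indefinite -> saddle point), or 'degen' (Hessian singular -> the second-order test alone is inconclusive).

Compute the Hessian H = grad^2 f:
  H = [[-7, 0], [0, -4]]
Verify stationarity: grad f(x*) = H x* + g = (0, 0).
Eigenvalues of H: -7, -4.
Both eigenvalues < 0, so H is negative definite -> x* is a strict local max.

max


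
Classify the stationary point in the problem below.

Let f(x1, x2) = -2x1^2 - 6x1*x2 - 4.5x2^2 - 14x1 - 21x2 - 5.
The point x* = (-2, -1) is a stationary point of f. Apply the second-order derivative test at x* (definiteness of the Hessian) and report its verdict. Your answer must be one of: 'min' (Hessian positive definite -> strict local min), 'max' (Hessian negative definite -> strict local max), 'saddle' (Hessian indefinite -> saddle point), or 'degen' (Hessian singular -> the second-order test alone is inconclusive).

Compute the Hessian H = grad^2 f:
  H = [[-4, -6], [-6, -9]]
Verify stationarity: grad f(x*) = H x* + g = (0, 0).
Eigenvalues of H: -13, 0.
H has a zero eigenvalue (singular; negative semidefinite but not definite), so H is neither positive definite, negative definite, nor indefinite. The second-order test alone is inconclusive -> degen.
(Indeed, f is constant along the null direction of H through x*, so x* is not a strict local extremum.)

degen


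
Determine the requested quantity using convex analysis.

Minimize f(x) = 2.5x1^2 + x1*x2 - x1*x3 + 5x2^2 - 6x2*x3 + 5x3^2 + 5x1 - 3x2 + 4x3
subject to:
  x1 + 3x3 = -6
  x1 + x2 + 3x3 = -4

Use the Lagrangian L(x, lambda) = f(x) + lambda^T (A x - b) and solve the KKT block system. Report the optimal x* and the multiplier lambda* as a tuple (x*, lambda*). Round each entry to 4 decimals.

Form the Lagrangian:
  L(x, lambda) = (1/2) x^T Q x + c^T x + lambda^T (A x - b)
Stationarity (grad_x L = 0): Q x + c + A^T lambda = 0.
Primal feasibility: A x = b.

This gives the KKT block system:
  [ Q   A^T ] [ x     ]   [-c ]
  [ A    0  ] [ lambda ] = [ b ]

Solving the linear system:
  x*      = (-2.7049, 2, -1.0984)
  lambda* = (26.3115, -20.8852)
  f(x*)   = 25.2049

x* = (-2.7049, 2, -1.0984), lambda* = (26.3115, -20.8852)


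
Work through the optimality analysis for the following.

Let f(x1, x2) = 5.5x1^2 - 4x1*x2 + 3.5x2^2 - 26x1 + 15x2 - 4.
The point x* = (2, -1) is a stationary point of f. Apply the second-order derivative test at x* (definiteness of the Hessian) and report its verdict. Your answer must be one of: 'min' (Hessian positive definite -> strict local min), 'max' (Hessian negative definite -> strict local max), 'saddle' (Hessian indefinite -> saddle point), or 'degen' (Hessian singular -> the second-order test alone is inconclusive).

Compute the Hessian H = grad^2 f:
  H = [[11, -4], [-4, 7]]
Verify stationarity: grad f(x*) = H x* + g = (0, 0).
Eigenvalues of H: 4.5279, 13.4721.
Both eigenvalues > 0, so H is positive definite -> x* is a strict local min.

min


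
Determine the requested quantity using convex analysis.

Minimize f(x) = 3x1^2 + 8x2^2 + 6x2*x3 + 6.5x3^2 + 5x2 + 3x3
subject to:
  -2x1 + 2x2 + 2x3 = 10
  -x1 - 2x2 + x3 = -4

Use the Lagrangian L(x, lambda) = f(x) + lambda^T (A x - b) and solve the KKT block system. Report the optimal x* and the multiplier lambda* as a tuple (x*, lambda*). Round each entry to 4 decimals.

Form the Lagrangian:
  L(x, lambda) = (1/2) x^T Q x + c^T x + lambda^T (A x - b)
Stationarity (grad_x L = 0): Q x + c + A^T lambda = 0.
Primal feasibility: A x = b.

This gives the KKT block system:
  [ Q   A^T ] [ x     ]   [-c ]
  [ A    0  ] [ lambda ] = [ b ]

Solving the linear system:
  x*      = (-2.4737, 3, -0.4737)
  lambda* = (-13.307, 11.7719)
  f(x*)   = 96.8684

x* = (-2.4737, 3, -0.4737), lambda* = (-13.307, 11.7719)


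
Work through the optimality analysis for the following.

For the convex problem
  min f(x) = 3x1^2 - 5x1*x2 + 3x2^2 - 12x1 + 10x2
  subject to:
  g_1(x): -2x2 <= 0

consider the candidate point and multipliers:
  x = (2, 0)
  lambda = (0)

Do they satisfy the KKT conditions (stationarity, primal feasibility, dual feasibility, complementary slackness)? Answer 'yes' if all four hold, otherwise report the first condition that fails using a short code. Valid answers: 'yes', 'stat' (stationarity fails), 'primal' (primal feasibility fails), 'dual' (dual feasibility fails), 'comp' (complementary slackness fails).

Gradient of f: grad f(x) = Q x + c = (0, 0)
Constraint values g_i(x) = a_i^T x - b_i:
  g_1((2, 0)) = 0
Stationarity residual: grad f(x) + sum_i lambda_i a_i = (0, 0)
  -> stationarity OK
Primal feasibility (all g_i <= 0): OK
Dual feasibility (all lambda_i >= 0): OK
Complementary slackness (lambda_i * g_i(x) = 0 for all i): OK

Verdict: yes, KKT holds.

yes


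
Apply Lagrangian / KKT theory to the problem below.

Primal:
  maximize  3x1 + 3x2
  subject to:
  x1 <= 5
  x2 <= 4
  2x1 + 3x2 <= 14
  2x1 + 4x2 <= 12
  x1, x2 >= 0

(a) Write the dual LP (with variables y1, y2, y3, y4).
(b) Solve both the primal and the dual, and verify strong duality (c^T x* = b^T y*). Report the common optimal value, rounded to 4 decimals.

The standard primal-dual pair for 'max c^T x s.t. A x <= b, x >= 0' is:
  Dual:  min b^T y  s.t.  A^T y >= c,  y >= 0.

So the dual LP is:
  minimize  5y1 + 4y2 + 14y3 + 12y4
  subject to:
    y1 + 2y3 + 2y4 >= 3
    y2 + 3y3 + 4y4 >= 3
    y1, y2, y3, y4 >= 0

Solving the primal: x* = (5, 0.5).
  primal value c^T x* = 16.5.
Solving the dual: y* = (1.5, 0, 0, 0.75).
  dual value b^T y* = 16.5.
Strong duality: c^T x* = b^T y*. Confirmed.

16.5


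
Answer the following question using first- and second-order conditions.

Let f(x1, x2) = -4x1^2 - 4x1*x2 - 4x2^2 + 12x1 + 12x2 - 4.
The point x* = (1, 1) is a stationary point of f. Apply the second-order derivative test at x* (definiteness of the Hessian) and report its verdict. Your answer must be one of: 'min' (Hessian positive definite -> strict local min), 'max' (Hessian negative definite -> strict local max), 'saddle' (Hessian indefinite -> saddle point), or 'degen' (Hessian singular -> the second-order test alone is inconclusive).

Compute the Hessian H = grad^2 f:
  H = [[-8, -4], [-4, -8]]
Verify stationarity: grad f(x*) = H x* + g = (0, 0).
Eigenvalues of H: -12, -4.
Both eigenvalues < 0, so H is negative definite -> x* is a strict local max.

max


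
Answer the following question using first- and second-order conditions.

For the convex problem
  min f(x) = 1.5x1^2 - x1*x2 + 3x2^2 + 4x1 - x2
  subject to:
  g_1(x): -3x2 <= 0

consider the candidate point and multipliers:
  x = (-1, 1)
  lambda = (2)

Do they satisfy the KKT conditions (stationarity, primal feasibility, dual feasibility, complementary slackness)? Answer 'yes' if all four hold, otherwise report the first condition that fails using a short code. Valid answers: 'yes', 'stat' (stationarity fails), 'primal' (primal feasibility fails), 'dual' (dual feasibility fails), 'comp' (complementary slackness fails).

Gradient of f: grad f(x) = Q x + c = (0, 6)
Constraint values g_i(x) = a_i^T x - b_i:
  g_1((-1, 1)) = -3
Stationarity residual: grad f(x) + sum_i lambda_i a_i = (0, 0)
  -> stationarity OK
Primal feasibility (all g_i <= 0): OK
Dual feasibility (all lambda_i >= 0): OK
Complementary slackness (lambda_i * g_i(x) = 0 for all i): FAILS

Verdict: the first failing condition is complementary_slackness -> comp.

comp


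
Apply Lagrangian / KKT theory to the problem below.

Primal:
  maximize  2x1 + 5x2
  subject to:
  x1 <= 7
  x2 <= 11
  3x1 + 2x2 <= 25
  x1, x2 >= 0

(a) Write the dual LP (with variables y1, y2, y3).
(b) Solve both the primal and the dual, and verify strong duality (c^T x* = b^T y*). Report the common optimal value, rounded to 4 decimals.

The standard primal-dual pair for 'max c^T x s.t. A x <= b, x >= 0' is:
  Dual:  min b^T y  s.t.  A^T y >= c,  y >= 0.

So the dual LP is:
  minimize  7y1 + 11y2 + 25y3
  subject to:
    y1 + 3y3 >= 2
    y2 + 2y3 >= 5
    y1, y2, y3 >= 0

Solving the primal: x* = (1, 11).
  primal value c^T x* = 57.
Solving the dual: y* = (0, 3.6667, 0.6667).
  dual value b^T y* = 57.
Strong duality: c^T x* = b^T y*. Confirmed.

57


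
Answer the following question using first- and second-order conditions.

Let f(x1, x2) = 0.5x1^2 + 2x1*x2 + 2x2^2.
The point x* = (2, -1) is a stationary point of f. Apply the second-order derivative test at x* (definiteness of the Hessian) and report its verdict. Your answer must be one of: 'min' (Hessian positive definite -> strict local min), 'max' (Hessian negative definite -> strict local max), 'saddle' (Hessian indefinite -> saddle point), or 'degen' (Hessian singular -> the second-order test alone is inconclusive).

Compute the Hessian H = grad^2 f:
  H = [[1, 2], [2, 4]]
Verify stationarity: grad f(x*) = H x* + g = (0, 0).
Eigenvalues of H: 0, 5.
H has a zero eigenvalue (singular; positive semidefinite but not definite), so H is neither positive definite, negative definite, nor indefinite. The second-order test alone is inconclusive -> degen.
(Indeed, f is constant along the null direction of H through x*, so x* is not a strict local extremum.)

degen


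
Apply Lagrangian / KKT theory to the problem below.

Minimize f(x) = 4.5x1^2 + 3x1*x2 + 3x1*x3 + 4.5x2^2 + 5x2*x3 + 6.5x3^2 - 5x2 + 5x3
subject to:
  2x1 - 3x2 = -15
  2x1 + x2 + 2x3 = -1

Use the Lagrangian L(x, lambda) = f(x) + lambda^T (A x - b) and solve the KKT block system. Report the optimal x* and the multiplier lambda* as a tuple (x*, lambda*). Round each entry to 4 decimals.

Form the Lagrangian:
  L(x, lambda) = (1/2) x^T Q x + c^T x + lambda^T (A x - b)
Stationarity (grad_x L = 0): Q x + c + A^T lambda = 0.
Primal feasibility: A x = b.

This gives the KKT block system:
  [ Q   A^T ] [ x     ]   [-c ]
  [ A    0  ] [ lambda ] = [ b ]

Solving the linear system:
  x*      = (-1.4928, 4.0048, -1.0096)
  lambda* = (5.9354, -3.7105)
  f(x*)   = 30.1244

x* = (-1.4928, 4.0048, -1.0096), lambda* = (5.9354, -3.7105)


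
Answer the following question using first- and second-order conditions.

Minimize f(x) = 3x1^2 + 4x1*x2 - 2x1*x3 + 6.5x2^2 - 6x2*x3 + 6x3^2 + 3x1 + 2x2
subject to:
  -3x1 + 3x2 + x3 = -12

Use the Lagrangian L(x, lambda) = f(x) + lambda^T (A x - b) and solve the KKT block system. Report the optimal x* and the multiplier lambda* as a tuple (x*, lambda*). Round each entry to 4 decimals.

Form the Lagrangian:
  L(x, lambda) = (1/2) x^T Q x + c^T x + lambda^T (A x - b)
Stationarity (grad_x L = 0): Q x + c + A^T lambda = 0.
Primal feasibility: A x = b.

This gives the KKT block system:
  [ Q   A^T ] [ x     ]   [-c ]
  [ A    0  ] [ lambda ] = [ b ]

Solving the linear system:
  x*      = (1.9113, -1.8108, -0.8339)
  lambda* = (2.964)
  f(x*)   = 18.8403

x* = (1.9113, -1.8108, -0.8339), lambda* = (2.964)


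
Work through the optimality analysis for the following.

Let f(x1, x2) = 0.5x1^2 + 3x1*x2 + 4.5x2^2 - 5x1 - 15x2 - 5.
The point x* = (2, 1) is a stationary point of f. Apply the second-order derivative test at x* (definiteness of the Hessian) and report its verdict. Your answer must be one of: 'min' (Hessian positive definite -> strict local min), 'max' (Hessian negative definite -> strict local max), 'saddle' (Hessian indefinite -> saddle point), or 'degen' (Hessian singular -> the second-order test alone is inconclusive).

Compute the Hessian H = grad^2 f:
  H = [[1, 3], [3, 9]]
Verify stationarity: grad f(x*) = H x* + g = (0, 0).
Eigenvalues of H: 0, 10.
H has a zero eigenvalue (singular; positive semidefinite but not definite), so H is neither positive definite, negative definite, nor indefinite. The second-order test alone is inconclusive -> degen.
(Indeed, f is constant along the null direction of H through x*, so x* is not a strict local extremum.)

degen


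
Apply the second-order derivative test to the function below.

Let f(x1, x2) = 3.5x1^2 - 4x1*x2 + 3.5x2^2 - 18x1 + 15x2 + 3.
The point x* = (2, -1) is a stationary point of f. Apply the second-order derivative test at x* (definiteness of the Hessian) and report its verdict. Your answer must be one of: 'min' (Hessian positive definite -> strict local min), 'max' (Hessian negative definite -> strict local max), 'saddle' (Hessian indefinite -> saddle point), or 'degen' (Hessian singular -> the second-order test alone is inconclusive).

Compute the Hessian H = grad^2 f:
  H = [[7, -4], [-4, 7]]
Verify stationarity: grad f(x*) = H x* + g = (0, 0).
Eigenvalues of H: 3, 11.
Both eigenvalues > 0, so H is positive definite -> x* is a strict local min.

min


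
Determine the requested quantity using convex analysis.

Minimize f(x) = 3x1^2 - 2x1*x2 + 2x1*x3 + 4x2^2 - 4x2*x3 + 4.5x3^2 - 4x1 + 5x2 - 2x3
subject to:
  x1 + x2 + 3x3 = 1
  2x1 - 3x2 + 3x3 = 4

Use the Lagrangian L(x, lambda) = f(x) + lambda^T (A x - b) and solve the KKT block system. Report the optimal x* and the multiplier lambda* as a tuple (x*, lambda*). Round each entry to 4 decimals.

Form the Lagrangian:
  L(x, lambda) = (1/2) x^T Q x + c^T x + lambda^T (A x - b)
Stationarity (grad_x L = 0): Q x + c + A^T lambda = 0.
Primal feasibility: A x = b.

This gives the KKT block system:
  [ Q   A^T ] [ x     ]   [-c ]
  [ A    0  ] [ lambda ] = [ b ]

Solving the linear system:
  x*      = (0.7659, -0.5585, 0.2642)
  lambda* = (-0.5217, -0.8595)
  f(x*)   = -1.2124

x* = (0.7659, -0.5585, 0.2642), lambda* = (-0.5217, -0.8595)


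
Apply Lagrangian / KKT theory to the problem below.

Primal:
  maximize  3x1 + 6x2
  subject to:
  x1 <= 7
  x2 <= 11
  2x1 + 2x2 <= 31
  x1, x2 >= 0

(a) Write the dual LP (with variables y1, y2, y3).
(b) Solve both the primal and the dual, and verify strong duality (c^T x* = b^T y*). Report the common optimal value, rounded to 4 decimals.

The standard primal-dual pair for 'max c^T x s.t. A x <= b, x >= 0' is:
  Dual:  min b^T y  s.t.  A^T y >= c,  y >= 0.

So the dual LP is:
  minimize  7y1 + 11y2 + 31y3
  subject to:
    y1 + 2y3 >= 3
    y2 + 2y3 >= 6
    y1, y2, y3 >= 0

Solving the primal: x* = (4.5, 11).
  primal value c^T x* = 79.5.
Solving the dual: y* = (0, 3, 1.5).
  dual value b^T y* = 79.5.
Strong duality: c^T x* = b^T y*. Confirmed.

79.5


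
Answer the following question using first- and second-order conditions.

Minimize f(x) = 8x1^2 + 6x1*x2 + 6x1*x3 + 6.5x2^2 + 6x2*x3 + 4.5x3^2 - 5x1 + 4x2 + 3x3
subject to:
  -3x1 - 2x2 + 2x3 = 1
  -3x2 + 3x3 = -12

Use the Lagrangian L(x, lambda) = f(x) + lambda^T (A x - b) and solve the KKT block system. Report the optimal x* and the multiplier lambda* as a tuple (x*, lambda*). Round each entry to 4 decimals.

Form the Lagrangian:
  L(x, lambda) = (1/2) x^T Q x + c^T x + lambda^T (A x - b)
Stationarity (grad_x L = 0): Q x + c + A^T lambda = 0.
Primal feasibility: A x = b.

This gives the KKT block system:
  [ Q   A^T ] [ x     ]   [-c ]
  [ A    0  ] [ lambda ] = [ b ]

Solving the linear system:
  x*      = (-3, 2.6176, -1.3824)
  lambda* = (-15.1961, 14.0425)
  f(x*)   = 102.5147

x* = (-3, 2.6176, -1.3824), lambda* = (-15.1961, 14.0425)


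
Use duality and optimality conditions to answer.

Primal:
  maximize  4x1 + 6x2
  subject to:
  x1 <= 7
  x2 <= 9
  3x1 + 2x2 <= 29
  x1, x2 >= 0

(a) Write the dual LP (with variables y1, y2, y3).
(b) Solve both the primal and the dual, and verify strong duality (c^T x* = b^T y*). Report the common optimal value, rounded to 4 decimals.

The standard primal-dual pair for 'max c^T x s.t. A x <= b, x >= 0' is:
  Dual:  min b^T y  s.t.  A^T y >= c,  y >= 0.

So the dual LP is:
  minimize  7y1 + 9y2 + 29y3
  subject to:
    y1 + 3y3 >= 4
    y2 + 2y3 >= 6
    y1, y2, y3 >= 0

Solving the primal: x* = (3.6667, 9).
  primal value c^T x* = 68.6667.
Solving the dual: y* = (0, 3.3333, 1.3333).
  dual value b^T y* = 68.6667.
Strong duality: c^T x* = b^T y*. Confirmed.

68.6667


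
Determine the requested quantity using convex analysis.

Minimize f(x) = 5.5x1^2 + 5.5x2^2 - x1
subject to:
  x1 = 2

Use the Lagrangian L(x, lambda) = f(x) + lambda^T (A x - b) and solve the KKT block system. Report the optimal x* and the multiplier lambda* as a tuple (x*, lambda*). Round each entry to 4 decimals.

Form the Lagrangian:
  L(x, lambda) = (1/2) x^T Q x + c^T x + lambda^T (A x - b)
Stationarity (grad_x L = 0): Q x + c + A^T lambda = 0.
Primal feasibility: A x = b.

This gives the KKT block system:
  [ Q   A^T ] [ x     ]   [-c ]
  [ A    0  ] [ lambda ] = [ b ]

Solving the linear system:
  x*      = (2, 0)
  lambda* = (-21)
  f(x*)   = 20

x* = (2, 0), lambda* = (-21)


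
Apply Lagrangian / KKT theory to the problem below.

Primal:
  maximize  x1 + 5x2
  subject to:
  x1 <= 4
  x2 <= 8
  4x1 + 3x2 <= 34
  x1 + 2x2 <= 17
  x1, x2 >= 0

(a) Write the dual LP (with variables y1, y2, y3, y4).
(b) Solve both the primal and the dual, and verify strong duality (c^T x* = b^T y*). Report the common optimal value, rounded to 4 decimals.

The standard primal-dual pair for 'max c^T x s.t. A x <= b, x >= 0' is:
  Dual:  min b^T y  s.t.  A^T y >= c,  y >= 0.

So the dual LP is:
  minimize  4y1 + 8y2 + 34y3 + 17y4
  subject to:
    y1 + 4y3 + y4 >= 1
    y2 + 3y3 + 2y4 >= 5
    y1, y2, y3, y4 >= 0

Solving the primal: x* = (1, 8).
  primal value c^T x* = 41.
Solving the dual: y* = (0, 3, 0, 1).
  dual value b^T y* = 41.
Strong duality: c^T x* = b^T y*. Confirmed.

41


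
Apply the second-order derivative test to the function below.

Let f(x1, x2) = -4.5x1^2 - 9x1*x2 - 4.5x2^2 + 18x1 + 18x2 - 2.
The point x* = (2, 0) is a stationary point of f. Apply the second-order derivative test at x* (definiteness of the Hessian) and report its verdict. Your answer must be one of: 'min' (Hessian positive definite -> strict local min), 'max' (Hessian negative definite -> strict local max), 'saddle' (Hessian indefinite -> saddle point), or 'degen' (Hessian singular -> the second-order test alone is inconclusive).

Compute the Hessian H = grad^2 f:
  H = [[-9, -9], [-9, -9]]
Verify stationarity: grad f(x*) = H x* + g = (0, 0).
Eigenvalues of H: -18, 0.
H has a zero eigenvalue (singular; negative semidefinite but not definite), so H is neither positive definite, negative definite, nor indefinite. The second-order test alone is inconclusive -> degen.
(Indeed, f is constant along the null direction of H through x*, so x* is not a strict local extremum.)

degen


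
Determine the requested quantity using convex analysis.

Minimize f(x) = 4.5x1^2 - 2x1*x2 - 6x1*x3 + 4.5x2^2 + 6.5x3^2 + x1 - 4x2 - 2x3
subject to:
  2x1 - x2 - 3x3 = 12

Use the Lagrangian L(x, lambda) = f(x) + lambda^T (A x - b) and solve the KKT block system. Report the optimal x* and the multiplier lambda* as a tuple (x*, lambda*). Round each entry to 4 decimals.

Form the Lagrangian:
  L(x, lambda) = (1/2) x^T Q x + c^T x + lambda^T (A x - b)
Stationarity (grad_x L = 0): Q x + c + A^T lambda = 0.
Primal feasibility: A x = b.

This gives the KKT block system:
  [ Q   A^T ] [ x     ]   [-c ]
  [ A    0  ] [ lambda ] = [ b ]

Solving the linear system:
  x*      = (1.1922, -1.0107, -2.8683)
  lambda* = (-15.4804)
  f(x*)   = 98.3683

x* = (1.1922, -1.0107, -2.8683), lambda* = (-15.4804)


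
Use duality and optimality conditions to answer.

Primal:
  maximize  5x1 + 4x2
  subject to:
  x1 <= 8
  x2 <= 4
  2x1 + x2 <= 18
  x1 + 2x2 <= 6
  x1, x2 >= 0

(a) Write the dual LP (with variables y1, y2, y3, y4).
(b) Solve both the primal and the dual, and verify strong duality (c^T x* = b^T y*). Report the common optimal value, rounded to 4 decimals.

The standard primal-dual pair for 'max c^T x s.t. A x <= b, x >= 0' is:
  Dual:  min b^T y  s.t.  A^T y >= c,  y >= 0.

So the dual LP is:
  minimize  8y1 + 4y2 + 18y3 + 6y4
  subject to:
    y1 + 2y3 + y4 >= 5
    y2 + y3 + 2y4 >= 4
    y1, y2, y3, y4 >= 0

Solving the primal: x* = (6, 0).
  primal value c^T x* = 30.
Solving the dual: y* = (0, 0, 0, 5).
  dual value b^T y* = 30.
Strong duality: c^T x* = b^T y*. Confirmed.

30


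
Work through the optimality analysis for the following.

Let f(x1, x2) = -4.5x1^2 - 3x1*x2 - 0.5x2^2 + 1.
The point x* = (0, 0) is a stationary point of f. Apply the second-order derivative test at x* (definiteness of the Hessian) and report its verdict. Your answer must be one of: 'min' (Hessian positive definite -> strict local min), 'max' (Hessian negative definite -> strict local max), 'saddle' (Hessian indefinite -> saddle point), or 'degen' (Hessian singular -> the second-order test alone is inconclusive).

Compute the Hessian H = grad^2 f:
  H = [[-9, -3], [-3, -1]]
Verify stationarity: grad f(x*) = H x* + g = (0, 0).
Eigenvalues of H: -10, 0.
H has a zero eigenvalue (singular; negative semidefinite but not definite), so H is neither positive definite, negative definite, nor indefinite. The second-order test alone is inconclusive -> degen.
(Indeed, f is constant along the null direction of H through x*, so x* is not a strict local extremum.)

degen


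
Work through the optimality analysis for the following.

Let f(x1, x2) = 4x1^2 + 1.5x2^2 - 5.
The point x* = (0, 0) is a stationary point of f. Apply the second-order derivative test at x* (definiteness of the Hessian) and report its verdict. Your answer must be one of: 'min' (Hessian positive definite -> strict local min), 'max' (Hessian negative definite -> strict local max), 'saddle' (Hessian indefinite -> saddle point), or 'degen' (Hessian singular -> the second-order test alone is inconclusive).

Compute the Hessian H = grad^2 f:
  H = [[8, 0], [0, 3]]
Verify stationarity: grad f(x*) = H x* + g = (0, 0).
Eigenvalues of H: 3, 8.
Both eigenvalues > 0, so H is positive definite -> x* is a strict local min.

min


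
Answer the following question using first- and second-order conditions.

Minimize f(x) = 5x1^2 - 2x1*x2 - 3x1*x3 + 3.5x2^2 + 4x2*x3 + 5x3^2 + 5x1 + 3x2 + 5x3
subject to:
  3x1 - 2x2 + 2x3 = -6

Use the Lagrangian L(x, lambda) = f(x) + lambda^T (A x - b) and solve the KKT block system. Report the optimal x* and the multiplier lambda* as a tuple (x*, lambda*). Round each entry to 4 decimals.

Form the Lagrangian:
  L(x, lambda) = (1/2) x^T Q x + c^T x + lambda^T (A x - b)
Stationarity (grad_x L = 0): Q x + c + A^T lambda = 0.
Primal feasibility: A x = b.

This gives the KKT block system:
  [ Q   A^T ] [ x     ]   [-c ]
  [ A    0  ] [ lambda ] = [ b ]

Solving the linear system:
  x*      = (-1.1162, 0.1992, -1.1266)
  lambda* = (1.0602)
  f(x*)   = -2.1276

x* = (-1.1162, 0.1992, -1.1266), lambda* = (1.0602)


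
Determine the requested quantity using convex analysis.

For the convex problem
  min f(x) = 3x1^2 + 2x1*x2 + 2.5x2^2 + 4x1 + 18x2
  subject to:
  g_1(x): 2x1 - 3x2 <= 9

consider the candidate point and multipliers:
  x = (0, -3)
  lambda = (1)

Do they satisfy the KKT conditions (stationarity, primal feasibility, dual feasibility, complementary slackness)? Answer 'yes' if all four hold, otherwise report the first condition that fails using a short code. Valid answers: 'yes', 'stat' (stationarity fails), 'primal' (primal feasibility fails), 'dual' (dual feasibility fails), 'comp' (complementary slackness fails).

Gradient of f: grad f(x) = Q x + c = (-2, 3)
Constraint values g_i(x) = a_i^T x - b_i:
  g_1((0, -3)) = 0
Stationarity residual: grad f(x) + sum_i lambda_i a_i = (0, 0)
  -> stationarity OK
Primal feasibility (all g_i <= 0): OK
Dual feasibility (all lambda_i >= 0): OK
Complementary slackness (lambda_i * g_i(x) = 0 for all i): OK

Verdict: yes, KKT holds.

yes


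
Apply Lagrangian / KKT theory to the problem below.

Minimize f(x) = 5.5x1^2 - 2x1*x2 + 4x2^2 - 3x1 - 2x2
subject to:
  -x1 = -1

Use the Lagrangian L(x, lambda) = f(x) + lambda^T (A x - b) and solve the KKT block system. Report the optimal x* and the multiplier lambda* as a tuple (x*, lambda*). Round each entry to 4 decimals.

Form the Lagrangian:
  L(x, lambda) = (1/2) x^T Q x + c^T x + lambda^T (A x - b)
Stationarity (grad_x L = 0): Q x + c + A^T lambda = 0.
Primal feasibility: A x = b.

This gives the KKT block system:
  [ Q   A^T ] [ x     ]   [-c ]
  [ A    0  ] [ lambda ] = [ b ]

Solving the linear system:
  x*      = (1, 0.5)
  lambda* = (7)
  f(x*)   = 1.5

x* = (1, 0.5), lambda* = (7)


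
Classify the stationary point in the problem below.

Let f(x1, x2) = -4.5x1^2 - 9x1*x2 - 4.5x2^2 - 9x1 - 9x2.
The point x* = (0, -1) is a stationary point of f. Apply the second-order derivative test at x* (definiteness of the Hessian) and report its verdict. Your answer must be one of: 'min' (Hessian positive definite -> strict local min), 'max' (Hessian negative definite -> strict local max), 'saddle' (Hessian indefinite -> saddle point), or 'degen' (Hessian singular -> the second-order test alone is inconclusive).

Compute the Hessian H = grad^2 f:
  H = [[-9, -9], [-9, -9]]
Verify stationarity: grad f(x*) = H x* + g = (0, 0).
Eigenvalues of H: -18, 0.
H has a zero eigenvalue (singular; negative semidefinite but not definite), so H is neither positive definite, negative definite, nor indefinite. The second-order test alone is inconclusive -> degen.
(Indeed, f is constant along the null direction of H through x*, so x* is not a strict local extremum.)

degen


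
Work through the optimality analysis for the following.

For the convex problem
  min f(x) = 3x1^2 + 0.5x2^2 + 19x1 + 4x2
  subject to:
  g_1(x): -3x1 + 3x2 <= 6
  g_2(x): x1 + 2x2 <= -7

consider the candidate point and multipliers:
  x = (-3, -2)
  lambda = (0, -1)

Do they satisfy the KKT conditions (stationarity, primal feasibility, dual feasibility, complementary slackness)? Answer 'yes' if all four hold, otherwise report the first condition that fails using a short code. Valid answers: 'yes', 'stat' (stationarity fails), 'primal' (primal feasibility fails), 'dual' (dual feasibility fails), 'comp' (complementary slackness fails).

Gradient of f: grad f(x) = Q x + c = (1, 2)
Constraint values g_i(x) = a_i^T x - b_i:
  g_1((-3, -2)) = -3
  g_2((-3, -2)) = 0
Stationarity residual: grad f(x) + sum_i lambda_i a_i = (0, 0)
  -> stationarity OK
Primal feasibility (all g_i <= 0): OK
Dual feasibility (all lambda_i >= 0): FAILS
Complementary slackness (lambda_i * g_i(x) = 0 for all i): OK

Verdict: the first failing condition is dual_feasibility -> dual.

dual


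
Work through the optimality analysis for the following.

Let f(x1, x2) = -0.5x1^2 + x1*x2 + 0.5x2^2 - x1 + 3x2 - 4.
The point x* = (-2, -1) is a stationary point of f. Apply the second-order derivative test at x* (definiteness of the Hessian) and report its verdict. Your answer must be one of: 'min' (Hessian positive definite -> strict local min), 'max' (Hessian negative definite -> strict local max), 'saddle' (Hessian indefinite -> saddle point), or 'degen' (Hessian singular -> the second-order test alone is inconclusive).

Compute the Hessian H = grad^2 f:
  H = [[-1, 1], [1, 1]]
Verify stationarity: grad f(x*) = H x* + g = (0, 0).
Eigenvalues of H: -1.4142, 1.4142.
Eigenvalues have mixed signs, so H is indefinite -> x* is a saddle point.

saddle


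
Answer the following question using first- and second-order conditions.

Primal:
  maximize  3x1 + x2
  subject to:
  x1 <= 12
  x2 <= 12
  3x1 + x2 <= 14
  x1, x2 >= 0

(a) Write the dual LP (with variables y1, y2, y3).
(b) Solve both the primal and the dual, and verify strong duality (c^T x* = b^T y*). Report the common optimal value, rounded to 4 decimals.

The standard primal-dual pair for 'max c^T x s.t. A x <= b, x >= 0' is:
  Dual:  min b^T y  s.t.  A^T y >= c,  y >= 0.

So the dual LP is:
  minimize  12y1 + 12y2 + 14y3
  subject to:
    y1 + 3y3 >= 3
    y2 + y3 >= 1
    y1, y2, y3 >= 0

Solving the primal: x* = (4.6667, 0).
  primal value c^T x* = 14.
Solving the dual: y* = (0, 0, 1).
  dual value b^T y* = 14.
Strong duality: c^T x* = b^T y*. Confirmed.

14


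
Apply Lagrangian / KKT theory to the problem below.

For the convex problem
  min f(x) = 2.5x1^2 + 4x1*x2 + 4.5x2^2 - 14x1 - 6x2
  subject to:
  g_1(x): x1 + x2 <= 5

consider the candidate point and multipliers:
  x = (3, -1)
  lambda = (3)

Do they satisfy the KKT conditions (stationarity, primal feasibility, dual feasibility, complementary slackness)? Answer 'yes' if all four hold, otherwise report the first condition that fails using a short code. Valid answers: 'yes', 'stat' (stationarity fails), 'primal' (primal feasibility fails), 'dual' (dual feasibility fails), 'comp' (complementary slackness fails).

Gradient of f: grad f(x) = Q x + c = (-3, -3)
Constraint values g_i(x) = a_i^T x - b_i:
  g_1((3, -1)) = -3
Stationarity residual: grad f(x) + sum_i lambda_i a_i = (0, 0)
  -> stationarity OK
Primal feasibility (all g_i <= 0): OK
Dual feasibility (all lambda_i >= 0): OK
Complementary slackness (lambda_i * g_i(x) = 0 for all i): FAILS

Verdict: the first failing condition is complementary_slackness -> comp.

comp


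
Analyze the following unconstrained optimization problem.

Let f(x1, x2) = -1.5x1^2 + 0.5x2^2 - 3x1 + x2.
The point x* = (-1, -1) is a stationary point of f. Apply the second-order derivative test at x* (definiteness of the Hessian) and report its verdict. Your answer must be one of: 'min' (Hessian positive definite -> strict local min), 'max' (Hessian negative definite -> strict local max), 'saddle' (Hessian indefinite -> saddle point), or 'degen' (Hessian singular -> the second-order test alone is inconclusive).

Compute the Hessian H = grad^2 f:
  H = [[-3, 0], [0, 1]]
Verify stationarity: grad f(x*) = H x* + g = (0, 0).
Eigenvalues of H: -3, 1.
Eigenvalues have mixed signs, so H is indefinite -> x* is a saddle point.

saddle


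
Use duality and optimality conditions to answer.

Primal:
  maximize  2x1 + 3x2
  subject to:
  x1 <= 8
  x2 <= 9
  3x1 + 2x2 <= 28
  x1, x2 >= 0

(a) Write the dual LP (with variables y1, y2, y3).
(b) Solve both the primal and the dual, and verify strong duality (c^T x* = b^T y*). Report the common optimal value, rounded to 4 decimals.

The standard primal-dual pair for 'max c^T x s.t. A x <= b, x >= 0' is:
  Dual:  min b^T y  s.t.  A^T y >= c,  y >= 0.

So the dual LP is:
  minimize  8y1 + 9y2 + 28y3
  subject to:
    y1 + 3y3 >= 2
    y2 + 2y3 >= 3
    y1, y2, y3 >= 0

Solving the primal: x* = (3.3333, 9).
  primal value c^T x* = 33.6667.
Solving the dual: y* = (0, 1.6667, 0.6667).
  dual value b^T y* = 33.6667.
Strong duality: c^T x* = b^T y*. Confirmed.

33.6667


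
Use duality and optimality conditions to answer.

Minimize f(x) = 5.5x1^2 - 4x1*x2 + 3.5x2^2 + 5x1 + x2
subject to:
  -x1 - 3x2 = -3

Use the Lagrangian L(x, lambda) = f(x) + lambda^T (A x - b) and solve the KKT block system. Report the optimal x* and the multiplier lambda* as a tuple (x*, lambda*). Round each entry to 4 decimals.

Form the Lagrangian:
  L(x, lambda) = (1/2) x^T Q x + c^T x + lambda^T (A x - b)
Stationarity (grad_x L = 0): Q x + c + A^T lambda = 0.
Primal feasibility: A x = b.

This gives the KKT block system:
  [ Q   A^T ] [ x     ]   [-c ]
  [ A    0  ] [ lambda ] = [ b ]

Solving the linear system:
  x*      = (0.1154, 0.9615)
  lambda* = (2.4231)
  f(x*)   = 4.4038

x* = (0.1154, 0.9615), lambda* = (2.4231)


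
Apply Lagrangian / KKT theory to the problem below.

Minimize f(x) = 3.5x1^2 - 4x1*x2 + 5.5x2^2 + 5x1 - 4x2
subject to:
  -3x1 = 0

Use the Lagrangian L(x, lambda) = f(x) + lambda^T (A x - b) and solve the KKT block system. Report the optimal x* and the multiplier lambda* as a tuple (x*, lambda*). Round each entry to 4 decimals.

Form the Lagrangian:
  L(x, lambda) = (1/2) x^T Q x + c^T x + lambda^T (A x - b)
Stationarity (grad_x L = 0): Q x + c + A^T lambda = 0.
Primal feasibility: A x = b.

This gives the KKT block system:
  [ Q   A^T ] [ x     ]   [-c ]
  [ A    0  ] [ lambda ] = [ b ]

Solving the linear system:
  x*      = (0, 0.3636)
  lambda* = (1.1818)
  f(x*)   = -0.7273

x* = (0, 0.3636), lambda* = (1.1818)


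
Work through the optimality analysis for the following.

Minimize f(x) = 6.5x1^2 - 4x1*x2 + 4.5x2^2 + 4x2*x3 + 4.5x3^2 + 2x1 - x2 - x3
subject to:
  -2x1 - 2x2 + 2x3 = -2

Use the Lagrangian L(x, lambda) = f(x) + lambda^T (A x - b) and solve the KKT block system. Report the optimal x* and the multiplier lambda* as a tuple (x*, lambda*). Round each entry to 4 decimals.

Form the Lagrangian:
  L(x, lambda) = (1/2) x^T Q x + c^T x + lambda^T (A x - b)
Stationarity (grad_x L = 0): Q x + c + A^T lambda = 0.
Primal feasibility: A x = b.

This gives the KKT block system:
  [ Q   A^T ] [ x     ]   [-c ]
  [ A    0  ] [ lambda ] = [ b ]

Solving the linear system:
  x*      = (0.1487, 0.5255, -0.3259)
  lambda* = (0.9155)
  f(x*)   = 0.9644

x* = (0.1487, 0.5255, -0.3259), lambda* = (0.9155)


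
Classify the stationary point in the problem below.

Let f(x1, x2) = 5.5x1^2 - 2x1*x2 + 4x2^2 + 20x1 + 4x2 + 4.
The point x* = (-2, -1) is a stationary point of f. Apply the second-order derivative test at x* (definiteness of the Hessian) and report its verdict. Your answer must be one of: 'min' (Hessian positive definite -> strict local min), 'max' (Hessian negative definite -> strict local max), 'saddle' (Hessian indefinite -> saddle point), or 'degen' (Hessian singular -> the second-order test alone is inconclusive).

Compute the Hessian H = grad^2 f:
  H = [[11, -2], [-2, 8]]
Verify stationarity: grad f(x*) = H x* + g = (0, 0).
Eigenvalues of H: 7, 12.
Both eigenvalues > 0, so H is positive definite -> x* is a strict local min.

min


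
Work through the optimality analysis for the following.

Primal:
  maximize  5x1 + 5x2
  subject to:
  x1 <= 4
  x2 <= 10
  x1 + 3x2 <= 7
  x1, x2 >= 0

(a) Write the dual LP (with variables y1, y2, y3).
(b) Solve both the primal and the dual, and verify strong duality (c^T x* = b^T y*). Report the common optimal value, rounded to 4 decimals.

The standard primal-dual pair for 'max c^T x s.t. A x <= b, x >= 0' is:
  Dual:  min b^T y  s.t.  A^T y >= c,  y >= 0.

So the dual LP is:
  minimize  4y1 + 10y2 + 7y3
  subject to:
    y1 + y3 >= 5
    y2 + 3y3 >= 5
    y1, y2, y3 >= 0

Solving the primal: x* = (4, 1).
  primal value c^T x* = 25.
Solving the dual: y* = (3.3333, 0, 1.6667).
  dual value b^T y* = 25.
Strong duality: c^T x* = b^T y*. Confirmed.

25


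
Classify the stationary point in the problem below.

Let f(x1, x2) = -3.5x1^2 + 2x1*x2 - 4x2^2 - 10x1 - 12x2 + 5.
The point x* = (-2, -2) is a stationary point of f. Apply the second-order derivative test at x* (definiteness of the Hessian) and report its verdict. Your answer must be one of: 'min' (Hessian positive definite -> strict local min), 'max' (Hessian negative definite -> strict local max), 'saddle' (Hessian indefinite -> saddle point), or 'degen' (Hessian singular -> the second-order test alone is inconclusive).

Compute the Hessian H = grad^2 f:
  H = [[-7, 2], [2, -8]]
Verify stationarity: grad f(x*) = H x* + g = (0, 0).
Eigenvalues of H: -9.5616, -5.4384.
Both eigenvalues < 0, so H is negative definite -> x* is a strict local max.

max


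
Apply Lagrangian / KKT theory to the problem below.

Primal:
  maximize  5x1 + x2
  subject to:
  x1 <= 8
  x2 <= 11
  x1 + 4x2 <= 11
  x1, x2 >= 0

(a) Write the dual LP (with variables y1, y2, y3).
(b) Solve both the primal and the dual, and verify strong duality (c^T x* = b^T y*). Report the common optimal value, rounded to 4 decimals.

The standard primal-dual pair for 'max c^T x s.t. A x <= b, x >= 0' is:
  Dual:  min b^T y  s.t.  A^T y >= c,  y >= 0.

So the dual LP is:
  minimize  8y1 + 11y2 + 11y3
  subject to:
    y1 + y3 >= 5
    y2 + 4y3 >= 1
    y1, y2, y3 >= 0

Solving the primal: x* = (8, 0.75).
  primal value c^T x* = 40.75.
Solving the dual: y* = (4.75, 0, 0.25).
  dual value b^T y* = 40.75.
Strong duality: c^T x* = b^T y*. Confirmed.

40.75


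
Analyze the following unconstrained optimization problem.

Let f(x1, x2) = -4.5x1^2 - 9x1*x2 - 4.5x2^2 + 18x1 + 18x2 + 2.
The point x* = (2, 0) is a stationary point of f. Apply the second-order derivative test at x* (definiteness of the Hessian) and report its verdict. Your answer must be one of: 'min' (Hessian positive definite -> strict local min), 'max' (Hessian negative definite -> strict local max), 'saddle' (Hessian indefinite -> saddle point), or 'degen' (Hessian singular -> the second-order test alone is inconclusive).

Compute the Hessian H = grad^2 f:
  H = [[-9, -9], [-9, -9]]
Verify stationarity: grad f(x*) = H x* + g = (0, 0).
Eigenvalues of H: -18, 0.
H has a zero eigenvalue (singular; negative semidefinite but not definite), so H is neither positive definite, negative definite, nor indefinite. The second-order test alone is inconclusive -> degen.
(Indeed, f is constant along the null direction of H through x*, so x* is not a strict local extremum.)

degen


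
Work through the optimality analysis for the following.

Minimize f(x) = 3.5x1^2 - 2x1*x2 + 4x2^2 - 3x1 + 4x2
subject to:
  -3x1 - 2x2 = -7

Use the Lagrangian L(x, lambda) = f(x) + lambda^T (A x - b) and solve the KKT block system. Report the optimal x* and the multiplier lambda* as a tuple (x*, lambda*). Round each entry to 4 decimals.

Form the Lagrangian:
  L(x, lambda) = (1/2) x^T Q x + c^T x + lambda^T (A x - b)
Stationarity (grad_x L = 0): Q x + c + A^T lambda = 0.
Primal feasibility: A x = b.

This gives the KKT block system:
  [ Q   A^T ] [ x     ]   [-c ]
  [ A    0  ] [ lambda ] = [ b ]

Solving the linear system:
  x*      = (1.871, 0.6935)
  lambda* = (2.9032)
  f(x*)   = 8.7419

x* = (1.871, 0.6935), lambda* = (2.9032)
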